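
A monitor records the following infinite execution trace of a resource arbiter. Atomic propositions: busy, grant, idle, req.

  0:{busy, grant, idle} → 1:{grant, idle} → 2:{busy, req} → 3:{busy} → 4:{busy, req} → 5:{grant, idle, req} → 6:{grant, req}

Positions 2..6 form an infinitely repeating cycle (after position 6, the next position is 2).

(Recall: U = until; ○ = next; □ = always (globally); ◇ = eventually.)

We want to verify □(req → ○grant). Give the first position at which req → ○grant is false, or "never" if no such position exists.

Check req → ○grant at each position in order: 0 ✓, 1 ✓.
At position 2 the labels are {busy, req} and the next position 3 has {busy}, so req → ○grant is false there. This is the first violation.

2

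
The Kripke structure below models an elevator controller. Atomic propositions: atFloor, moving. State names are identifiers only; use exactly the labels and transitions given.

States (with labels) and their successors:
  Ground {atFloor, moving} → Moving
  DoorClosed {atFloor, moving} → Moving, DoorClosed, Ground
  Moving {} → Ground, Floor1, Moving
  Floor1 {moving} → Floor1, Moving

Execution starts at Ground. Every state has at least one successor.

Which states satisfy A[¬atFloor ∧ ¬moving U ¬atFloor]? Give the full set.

States satisfying ¬atFloor ∧ ¬moving: {Moving}.
States satisfying ¬atFloor: {Moving, Floor1}.
States satisfying A[¬atFloor ∧ ¬moving U ¬atFloor]: {Moving, Floor1}.

{Moving, Floor1}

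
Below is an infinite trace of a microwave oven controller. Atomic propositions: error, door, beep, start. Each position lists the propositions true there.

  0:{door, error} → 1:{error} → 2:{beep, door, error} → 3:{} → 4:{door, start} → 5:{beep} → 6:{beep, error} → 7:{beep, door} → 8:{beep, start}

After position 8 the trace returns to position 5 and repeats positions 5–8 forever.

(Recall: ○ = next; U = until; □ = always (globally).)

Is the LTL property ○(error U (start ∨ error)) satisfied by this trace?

The position after 0 is 1; error U (start ∨ error) is true there.

Holds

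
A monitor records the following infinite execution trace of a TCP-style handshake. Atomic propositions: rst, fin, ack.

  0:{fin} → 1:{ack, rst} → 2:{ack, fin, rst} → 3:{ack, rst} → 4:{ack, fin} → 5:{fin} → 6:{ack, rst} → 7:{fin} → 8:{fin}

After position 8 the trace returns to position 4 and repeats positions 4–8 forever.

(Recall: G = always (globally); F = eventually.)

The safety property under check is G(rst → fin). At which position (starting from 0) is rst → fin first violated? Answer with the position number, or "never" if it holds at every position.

Check rst → fin at each position in order: 0 ✓.
At position 1 the labels are {ack, rst}, so rst → fin is false there. This is the first violation.

1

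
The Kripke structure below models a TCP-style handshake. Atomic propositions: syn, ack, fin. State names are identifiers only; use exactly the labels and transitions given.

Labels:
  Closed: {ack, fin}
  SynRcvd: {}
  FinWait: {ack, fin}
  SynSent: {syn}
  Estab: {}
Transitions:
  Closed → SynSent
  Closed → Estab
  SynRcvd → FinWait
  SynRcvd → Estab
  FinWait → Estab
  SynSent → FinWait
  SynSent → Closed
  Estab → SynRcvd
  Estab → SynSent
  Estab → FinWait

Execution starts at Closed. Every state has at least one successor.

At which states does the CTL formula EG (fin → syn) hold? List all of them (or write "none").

{SynRcvd, Estab}

States satisfying fin → syn: {SynRcvd, SynSent, Estab}.
States satisfying EG (fin → syn): {SynRcvd, Estab}.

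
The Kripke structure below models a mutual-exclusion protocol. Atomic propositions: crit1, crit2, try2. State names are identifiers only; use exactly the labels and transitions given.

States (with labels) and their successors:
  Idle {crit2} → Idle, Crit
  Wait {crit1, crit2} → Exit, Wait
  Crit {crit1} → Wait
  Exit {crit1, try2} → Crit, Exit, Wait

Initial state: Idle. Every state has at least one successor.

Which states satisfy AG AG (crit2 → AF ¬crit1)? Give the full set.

none

States satisfying AG (crit2 → AF ¬crit1): ∅.
States satisfying AG AG (crit2 → AF ¬crit1): ∅.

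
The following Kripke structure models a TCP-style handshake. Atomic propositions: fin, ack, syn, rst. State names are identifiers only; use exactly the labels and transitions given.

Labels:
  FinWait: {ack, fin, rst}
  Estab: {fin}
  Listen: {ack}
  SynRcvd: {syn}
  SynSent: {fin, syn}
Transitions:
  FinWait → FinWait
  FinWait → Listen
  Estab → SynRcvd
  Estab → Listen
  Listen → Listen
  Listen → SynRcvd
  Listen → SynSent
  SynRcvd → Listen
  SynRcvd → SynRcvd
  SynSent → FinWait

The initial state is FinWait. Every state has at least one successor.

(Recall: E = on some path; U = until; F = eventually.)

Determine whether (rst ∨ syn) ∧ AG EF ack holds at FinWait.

States satisfying rst ∨ syn: {FinWait, SynRcvd, SynSent}.
States satisfying EF ack: {FinWait, Estab, Listen, SynRcvd, SynSent}.
States satisfying AG EF ack: {FinWait, Estab, Listen, SynRcvd, SynSent}.
States satisfying (rst ∨ syn) ∧ AG EF ack: {FinWait, SynRcvd, SynSent}.
FinWait ∈ Sat((rst ∨ syn) ∧ AG EF ack).

Yes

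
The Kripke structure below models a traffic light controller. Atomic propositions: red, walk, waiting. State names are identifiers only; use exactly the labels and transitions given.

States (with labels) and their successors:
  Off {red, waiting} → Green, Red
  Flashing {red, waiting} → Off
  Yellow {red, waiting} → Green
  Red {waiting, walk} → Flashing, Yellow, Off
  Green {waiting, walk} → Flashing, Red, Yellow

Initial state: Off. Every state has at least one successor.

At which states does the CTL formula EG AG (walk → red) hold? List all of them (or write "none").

States satisfying AG (walk → red): ∅.
States satisfying EG AG (walk → red): ∅.

none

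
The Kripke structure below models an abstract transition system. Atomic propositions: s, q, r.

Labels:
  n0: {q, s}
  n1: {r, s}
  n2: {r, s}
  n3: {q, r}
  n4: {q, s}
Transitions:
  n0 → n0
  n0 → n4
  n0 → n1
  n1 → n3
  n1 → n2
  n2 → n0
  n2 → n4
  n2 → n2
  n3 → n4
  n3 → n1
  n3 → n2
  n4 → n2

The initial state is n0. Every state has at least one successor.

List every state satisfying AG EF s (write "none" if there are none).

States satisfying EF s: {n0, n1, n2, n3, n4}.
States satisfying AG EF s: {n0, n1, n2, n3, n4}.

{n0, n1, n2, n3, n4}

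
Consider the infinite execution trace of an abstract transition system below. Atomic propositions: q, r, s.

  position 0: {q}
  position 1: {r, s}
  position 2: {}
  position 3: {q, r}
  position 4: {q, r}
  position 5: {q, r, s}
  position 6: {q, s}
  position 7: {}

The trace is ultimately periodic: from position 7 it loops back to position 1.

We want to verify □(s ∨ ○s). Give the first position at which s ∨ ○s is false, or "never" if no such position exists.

2

Check s ∨ ○s at each position in order: 0 ✓, 1 ✓.
At position 2 the labels are {} and the next position 3 has {q, r}, so s ∨ ○s is false there. This is the first violation.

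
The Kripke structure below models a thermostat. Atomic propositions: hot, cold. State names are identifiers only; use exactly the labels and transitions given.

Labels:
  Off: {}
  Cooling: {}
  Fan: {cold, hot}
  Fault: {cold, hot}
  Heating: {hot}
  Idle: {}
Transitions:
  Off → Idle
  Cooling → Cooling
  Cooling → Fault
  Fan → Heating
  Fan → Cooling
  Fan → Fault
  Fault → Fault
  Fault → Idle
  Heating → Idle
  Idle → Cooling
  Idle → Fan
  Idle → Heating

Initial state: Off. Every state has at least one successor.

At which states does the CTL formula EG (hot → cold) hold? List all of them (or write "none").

{Off, Cooling, Fan, Fault, Idle}

States satisfying hot → cold: {Off, Cooling, Fan, Fault, Idle}.
States satisfying EG (hot → cold): {Off, Cooling, Fan, Fault, Idle}.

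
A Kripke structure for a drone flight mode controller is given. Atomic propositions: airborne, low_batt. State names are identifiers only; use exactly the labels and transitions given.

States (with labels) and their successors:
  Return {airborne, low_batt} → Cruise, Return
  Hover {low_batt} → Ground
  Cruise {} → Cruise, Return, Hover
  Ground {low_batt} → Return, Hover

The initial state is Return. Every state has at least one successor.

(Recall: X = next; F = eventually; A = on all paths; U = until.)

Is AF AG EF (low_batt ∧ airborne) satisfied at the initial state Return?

States satisfying AG EF (low_batt ∧ airborne): {Return, Hover, Cruise, Ground}.
States satisfying AF AG EF (low_batt ∧ airborne): {Return, Hover, Cruise, Ground}.
Return ∈ Sat(AF AG EF (low_batt ∧ airborne)).

Holds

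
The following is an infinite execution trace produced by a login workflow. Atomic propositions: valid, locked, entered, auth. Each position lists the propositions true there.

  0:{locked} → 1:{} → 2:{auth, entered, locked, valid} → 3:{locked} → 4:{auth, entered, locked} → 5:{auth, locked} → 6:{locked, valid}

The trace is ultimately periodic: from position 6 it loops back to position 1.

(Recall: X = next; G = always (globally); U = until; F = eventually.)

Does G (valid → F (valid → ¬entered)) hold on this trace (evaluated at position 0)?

valid → F (valid → ¬entered) holds at every position 0..6, and those are all positions ever visited, so G (valid → F (valid → ¬entered)) holds.
Positions where valid holds: 2, 6.
Check F (valid → ¬entered) at each: 2→ok, 6→ok.

Satisfied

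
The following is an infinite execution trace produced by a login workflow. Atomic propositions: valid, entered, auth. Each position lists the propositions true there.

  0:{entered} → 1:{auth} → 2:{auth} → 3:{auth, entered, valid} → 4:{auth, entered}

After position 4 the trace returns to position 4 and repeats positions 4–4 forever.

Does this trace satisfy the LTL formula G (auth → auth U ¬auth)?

auth → auth U ¬auth must hold at every position from 0 onward. It fails at position 1, so G (auth → auth U ¬auth) is false.
Positions where auth holds: 1, 2, 3, 4.
Check auth U ¬auth at each: 1→fails, 2→fails, 3→fails, 4→fails.

No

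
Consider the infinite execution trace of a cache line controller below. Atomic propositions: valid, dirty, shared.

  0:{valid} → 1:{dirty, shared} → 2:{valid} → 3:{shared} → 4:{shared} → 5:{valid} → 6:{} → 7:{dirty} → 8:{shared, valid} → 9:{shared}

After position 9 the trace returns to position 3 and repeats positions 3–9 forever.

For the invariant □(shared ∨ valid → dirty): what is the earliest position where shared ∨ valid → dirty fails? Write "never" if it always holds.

0

At position 0 the labels are {valid}, so shared ∨ valid → dirty is false there. This is the first violation.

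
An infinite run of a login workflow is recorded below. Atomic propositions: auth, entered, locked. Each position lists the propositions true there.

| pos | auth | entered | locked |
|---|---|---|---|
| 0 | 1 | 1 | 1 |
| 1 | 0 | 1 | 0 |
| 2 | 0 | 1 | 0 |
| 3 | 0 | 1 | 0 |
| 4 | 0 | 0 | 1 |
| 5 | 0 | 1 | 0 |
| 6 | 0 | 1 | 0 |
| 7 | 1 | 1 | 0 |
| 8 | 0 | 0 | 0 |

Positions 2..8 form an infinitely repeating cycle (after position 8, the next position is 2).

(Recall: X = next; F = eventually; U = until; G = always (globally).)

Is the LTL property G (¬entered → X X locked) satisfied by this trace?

No

¬entered → X X locked must hold at every position from 0 onward. It fails at position 4, so G (¬entered → X X locked) is false.
Positions where ¬entered holds: 4, 8.
Check X X locked at each: 4→fails, 8→fails.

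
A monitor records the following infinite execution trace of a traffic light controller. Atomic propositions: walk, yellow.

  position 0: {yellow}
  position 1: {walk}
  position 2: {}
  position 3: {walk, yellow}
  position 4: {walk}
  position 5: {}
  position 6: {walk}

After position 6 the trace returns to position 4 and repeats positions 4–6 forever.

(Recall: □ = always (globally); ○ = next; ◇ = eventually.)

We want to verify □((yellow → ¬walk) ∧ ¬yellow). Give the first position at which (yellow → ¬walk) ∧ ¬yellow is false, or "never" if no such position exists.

At position 0 the labels are {yellow}, so (yellow → ¬walk) ∧ ¬yellow is false there. This is the first violation.

0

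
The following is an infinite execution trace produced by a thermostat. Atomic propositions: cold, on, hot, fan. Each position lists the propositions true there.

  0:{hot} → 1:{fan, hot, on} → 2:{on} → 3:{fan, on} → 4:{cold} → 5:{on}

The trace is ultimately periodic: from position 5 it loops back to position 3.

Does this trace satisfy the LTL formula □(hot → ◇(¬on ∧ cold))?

hot → ◇(¬on ∧ cold) holds at every position 0..5, and those are all positions ever visited, so □(hot → ◇(¬on ∧ cold)) holds.
Positions where hot holds: 0, 1.
Check ◇(¬on ∧ cold) at each: 0→ok, 1→ok.

Satisfied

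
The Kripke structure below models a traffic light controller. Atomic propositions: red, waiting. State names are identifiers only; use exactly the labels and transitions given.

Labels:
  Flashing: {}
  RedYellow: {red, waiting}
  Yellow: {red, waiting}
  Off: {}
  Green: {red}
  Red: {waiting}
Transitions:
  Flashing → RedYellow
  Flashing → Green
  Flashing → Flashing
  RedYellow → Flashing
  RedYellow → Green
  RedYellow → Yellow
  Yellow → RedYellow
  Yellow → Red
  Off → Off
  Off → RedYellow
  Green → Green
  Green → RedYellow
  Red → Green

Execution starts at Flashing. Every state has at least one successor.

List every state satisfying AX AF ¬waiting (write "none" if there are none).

States satisfying AF ¬waiting: {Flashing, Off, Green, Red}.
States satisfying AX AF ¬waiting: {Red}.

{Red}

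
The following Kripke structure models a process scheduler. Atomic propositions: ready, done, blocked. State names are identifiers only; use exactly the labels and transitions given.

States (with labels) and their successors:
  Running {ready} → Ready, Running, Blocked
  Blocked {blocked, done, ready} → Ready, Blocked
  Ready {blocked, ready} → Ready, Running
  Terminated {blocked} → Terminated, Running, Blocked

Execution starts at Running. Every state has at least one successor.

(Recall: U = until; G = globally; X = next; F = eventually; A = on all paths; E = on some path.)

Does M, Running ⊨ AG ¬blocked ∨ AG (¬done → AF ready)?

Holds

States satisfying ¬blocked: {Running}.
States satisfying AG ¬blocked: ∅.
States satisfying ¬done → AF ready: {Running, Blocked, Ready}.
States satisfying AG (¬done → AF ready): {Running, Blocked, Ready}.
States satisfying AG ¬blocked ∨ AG (¬done → AF ready): {Running, Blocked, Ready}.
Running ∈ Sat(AG ¬blocked ∨ AG (¬done → AF ready)).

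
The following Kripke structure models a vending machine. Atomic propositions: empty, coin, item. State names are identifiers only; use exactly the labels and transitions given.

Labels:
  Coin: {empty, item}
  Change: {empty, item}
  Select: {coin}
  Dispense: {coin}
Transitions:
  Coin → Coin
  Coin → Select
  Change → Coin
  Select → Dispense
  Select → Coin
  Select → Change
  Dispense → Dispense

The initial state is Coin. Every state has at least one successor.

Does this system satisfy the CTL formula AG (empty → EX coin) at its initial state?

No

States satisfying empty → EX coin: {Coin, Select, Dispense}.
States satisfying AG (empty → EX coin): {Dispense}.
Change is reachable from Coin and violates empty → EX coin, so AG fails at Coin.
Coin ∉ Sat(AG (empty → EX coin)).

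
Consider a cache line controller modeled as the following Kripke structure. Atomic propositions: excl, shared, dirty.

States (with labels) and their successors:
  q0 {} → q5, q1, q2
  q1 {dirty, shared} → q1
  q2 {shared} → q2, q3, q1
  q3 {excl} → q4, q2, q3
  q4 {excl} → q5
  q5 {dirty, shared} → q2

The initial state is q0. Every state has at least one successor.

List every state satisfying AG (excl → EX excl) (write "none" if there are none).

States satisfying excl → EX excl: {q0, q1, q2, q3, q5}.
States satisfying AG (excl → EX excl): {q1}.

{q1}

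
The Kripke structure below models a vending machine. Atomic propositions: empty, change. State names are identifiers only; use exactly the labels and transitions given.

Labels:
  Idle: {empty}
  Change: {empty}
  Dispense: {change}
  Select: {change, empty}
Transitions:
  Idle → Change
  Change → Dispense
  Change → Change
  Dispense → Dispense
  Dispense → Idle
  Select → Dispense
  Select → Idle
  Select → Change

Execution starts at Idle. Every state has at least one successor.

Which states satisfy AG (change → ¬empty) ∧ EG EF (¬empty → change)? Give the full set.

States satisfying change → ¬empty: {Idle, Change, Dispense}.
States satisfying AG (change → ¬empty): {Idle, Change, Dispense}.
States satisfying EF (¬empty → change): {Idle, Change, Dispense, Select}.
States satisfying EG EF (¬empty → change): {Idle, Change, Dispense, Select}.
States satisfying AG (change → ¬empty) ∧ EG EF (¬empty → change): {Idle, Change, Dispense}.

{Idle, Change, Dispense}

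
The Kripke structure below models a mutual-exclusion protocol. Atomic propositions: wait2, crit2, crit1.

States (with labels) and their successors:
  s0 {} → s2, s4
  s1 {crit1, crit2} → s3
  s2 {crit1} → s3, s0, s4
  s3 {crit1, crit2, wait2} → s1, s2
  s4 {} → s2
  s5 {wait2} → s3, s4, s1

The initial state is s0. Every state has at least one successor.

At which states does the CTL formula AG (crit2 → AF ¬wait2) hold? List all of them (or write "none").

States satisfying crit2 → AF ¬wait2: {s0, s1, s2, s3, s4, s5}.
States satisfying AG (crit2 → AF ¬wait2): {s0, s1, s2, s3, s4, s5}.

{s0, s1, s2, s3, s4, s5}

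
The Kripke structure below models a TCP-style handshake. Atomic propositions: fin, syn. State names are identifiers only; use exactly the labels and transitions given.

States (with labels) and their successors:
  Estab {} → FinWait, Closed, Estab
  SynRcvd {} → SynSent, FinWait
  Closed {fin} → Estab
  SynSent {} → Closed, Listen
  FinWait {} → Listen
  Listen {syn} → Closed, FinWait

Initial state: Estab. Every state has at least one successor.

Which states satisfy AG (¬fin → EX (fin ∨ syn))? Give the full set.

States satisfying ¬fin → EX (fin ∨ syn): {Estab, Closed, SynSent, FinWait, Listen}.
States satisfying AG (¬fin → EX (fin ∨ syn)): {Estab, Closed, SynSent, FinWait, Listen}.

{Estab, Closed, SynSent, FinWait, Listen}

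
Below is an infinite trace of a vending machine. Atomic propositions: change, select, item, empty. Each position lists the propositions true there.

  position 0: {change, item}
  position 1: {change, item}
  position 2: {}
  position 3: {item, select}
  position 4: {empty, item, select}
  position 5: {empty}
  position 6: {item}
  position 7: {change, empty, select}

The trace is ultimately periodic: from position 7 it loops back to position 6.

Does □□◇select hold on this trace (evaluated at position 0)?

Yes

□◇select holds at every position 0..7, and those are all positions ever visited, so □□◇select holds.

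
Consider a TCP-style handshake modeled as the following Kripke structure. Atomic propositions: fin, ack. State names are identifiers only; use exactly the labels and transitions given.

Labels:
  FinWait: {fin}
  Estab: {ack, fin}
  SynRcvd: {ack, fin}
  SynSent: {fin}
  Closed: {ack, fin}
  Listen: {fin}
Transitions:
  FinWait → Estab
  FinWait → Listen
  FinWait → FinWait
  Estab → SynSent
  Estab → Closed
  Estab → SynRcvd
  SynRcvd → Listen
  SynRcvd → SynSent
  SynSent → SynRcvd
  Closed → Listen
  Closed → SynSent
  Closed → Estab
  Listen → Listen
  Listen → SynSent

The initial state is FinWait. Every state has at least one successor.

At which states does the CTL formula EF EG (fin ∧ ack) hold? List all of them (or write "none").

{FinWait, Estab, Closed}

States satisfying EG (fin ∧ ack): {Estab, Closed}.
States satisfying EF EG (fin ∧ ack): {FinWait, Estab, Closed}.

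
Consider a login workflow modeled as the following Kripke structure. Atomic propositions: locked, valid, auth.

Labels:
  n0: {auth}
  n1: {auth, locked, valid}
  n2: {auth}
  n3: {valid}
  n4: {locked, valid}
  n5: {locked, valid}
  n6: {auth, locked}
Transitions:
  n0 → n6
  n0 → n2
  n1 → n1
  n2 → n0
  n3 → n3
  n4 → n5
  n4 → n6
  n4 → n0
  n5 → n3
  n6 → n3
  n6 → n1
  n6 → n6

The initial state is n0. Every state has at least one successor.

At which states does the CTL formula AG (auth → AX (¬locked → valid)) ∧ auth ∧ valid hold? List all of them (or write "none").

States satisfying auth → AX (¬locked → valid): {n1, n3, n4, n5, n6}.
States satisfying AG (auth → AX (¬locked → valid)): {n1, n3, n5, n6}.
States satisfying auth ∧ valid: {n1}.
States satisfying AG (auth → AX (¬locked → valid)) ∧ auth ∧ valid: {n1}.

{n1}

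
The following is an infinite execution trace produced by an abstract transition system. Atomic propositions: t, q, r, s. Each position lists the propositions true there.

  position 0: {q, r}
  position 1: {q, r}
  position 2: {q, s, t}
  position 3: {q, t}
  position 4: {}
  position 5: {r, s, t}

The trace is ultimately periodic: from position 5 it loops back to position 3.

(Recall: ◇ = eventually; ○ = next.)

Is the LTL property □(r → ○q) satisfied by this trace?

Yes

r → ○q holds at every position 0..5, and those are all positions ever visited, so □(r → ○q) holds.
Positions where r holds: 0, 1, 5.
Check ○q at each: 0→ok, 1→ok, 5→ok.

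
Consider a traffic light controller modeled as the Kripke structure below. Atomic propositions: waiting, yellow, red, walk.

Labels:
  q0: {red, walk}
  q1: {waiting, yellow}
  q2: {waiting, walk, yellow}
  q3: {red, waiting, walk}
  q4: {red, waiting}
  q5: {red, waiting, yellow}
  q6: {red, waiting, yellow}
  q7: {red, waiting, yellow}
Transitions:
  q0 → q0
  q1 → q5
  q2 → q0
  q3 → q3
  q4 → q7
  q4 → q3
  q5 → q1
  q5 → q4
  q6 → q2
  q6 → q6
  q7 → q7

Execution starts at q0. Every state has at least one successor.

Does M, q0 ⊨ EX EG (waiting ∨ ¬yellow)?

Holds

States satisfying EG (waiting ∨ ¬yellow): {q0, q1, q2, q3, q4, q5, q6, q7}.
States satisfying EX EG (waiting ∨ ¬yellow): {q0, q1, q2, q3, q4, q5, q6, q7}.
q0 ∈ Sat(EX EG (waiting ∨ ¬yellow)).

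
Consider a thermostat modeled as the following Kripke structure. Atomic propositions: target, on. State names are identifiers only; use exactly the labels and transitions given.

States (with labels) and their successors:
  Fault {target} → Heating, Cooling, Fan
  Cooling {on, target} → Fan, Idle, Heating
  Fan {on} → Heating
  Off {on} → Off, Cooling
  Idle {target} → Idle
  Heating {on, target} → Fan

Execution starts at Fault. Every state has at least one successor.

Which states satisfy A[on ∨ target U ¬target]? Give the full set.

{Fan, Off, Heating}

States satisfying on ∨ target: {Fault, Cooling, Fan, Off, Idle, Heating}.
States satisfying ¬target: {Fan, Off}.
States satisfying A[on ∨ target U ¬target]: {Fan, Off, Heating}.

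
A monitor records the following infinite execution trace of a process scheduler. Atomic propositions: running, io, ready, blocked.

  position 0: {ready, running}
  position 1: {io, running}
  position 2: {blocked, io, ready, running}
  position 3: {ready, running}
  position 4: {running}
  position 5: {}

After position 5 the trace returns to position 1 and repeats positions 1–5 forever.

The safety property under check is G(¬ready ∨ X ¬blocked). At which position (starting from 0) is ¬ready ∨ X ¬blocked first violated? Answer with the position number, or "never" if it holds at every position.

¬ready ∨ X ¬blocked holds at every position 0..5, and those are all the positions the trace ever visits, so the invariant G(¬ready ∨ X ¬blocked) is never violated.

never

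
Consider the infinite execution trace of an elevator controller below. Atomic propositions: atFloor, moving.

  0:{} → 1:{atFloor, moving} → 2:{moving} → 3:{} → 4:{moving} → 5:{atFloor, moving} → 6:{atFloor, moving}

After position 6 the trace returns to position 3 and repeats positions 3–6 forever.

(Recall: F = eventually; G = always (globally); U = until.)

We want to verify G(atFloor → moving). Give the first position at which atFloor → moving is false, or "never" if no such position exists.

never

atFloor → moving holds at every position 0..6, and those are all the positions the trace ever visits, so the invariant G(atFloor → moving) is never violated.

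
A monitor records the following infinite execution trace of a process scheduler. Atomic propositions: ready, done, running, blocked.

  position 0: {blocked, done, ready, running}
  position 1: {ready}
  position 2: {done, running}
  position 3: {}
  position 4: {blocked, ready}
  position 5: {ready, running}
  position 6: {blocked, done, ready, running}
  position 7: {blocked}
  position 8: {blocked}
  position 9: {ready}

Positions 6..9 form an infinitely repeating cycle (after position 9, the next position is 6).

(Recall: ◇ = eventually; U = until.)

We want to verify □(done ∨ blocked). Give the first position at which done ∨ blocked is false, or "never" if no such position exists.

1

Check done ∨ blocked at each position in order: 0 ✓.
At position 1 the labels are {ready}, so done ∨ blocked is false there. This is the first violation.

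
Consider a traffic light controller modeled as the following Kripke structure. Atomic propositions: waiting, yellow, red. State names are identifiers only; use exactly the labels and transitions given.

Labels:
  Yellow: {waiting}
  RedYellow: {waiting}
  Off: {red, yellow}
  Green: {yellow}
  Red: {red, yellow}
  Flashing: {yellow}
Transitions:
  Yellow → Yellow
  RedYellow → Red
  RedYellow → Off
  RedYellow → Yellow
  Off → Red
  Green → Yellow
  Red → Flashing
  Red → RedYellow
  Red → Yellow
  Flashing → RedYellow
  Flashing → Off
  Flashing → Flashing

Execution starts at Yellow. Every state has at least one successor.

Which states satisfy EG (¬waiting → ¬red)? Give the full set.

{Yellow, RedYellow, Green, Flashing}

States satisfying ¬waiting → ¬red: {Yellow, RedYellow, Green, Flashing}.
States satisfying EG (¬waiting → ¬red): {Yellow, RedYellow, Green, Flashing}.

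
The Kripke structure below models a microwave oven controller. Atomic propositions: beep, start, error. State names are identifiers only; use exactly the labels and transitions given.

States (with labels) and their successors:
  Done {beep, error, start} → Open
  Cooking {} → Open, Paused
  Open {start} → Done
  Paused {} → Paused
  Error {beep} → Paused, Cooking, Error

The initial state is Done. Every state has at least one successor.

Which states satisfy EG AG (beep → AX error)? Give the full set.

States satisfying AG (beep → AX error): {Paused}.
States satisfying EG AG (beep → AX error): {Paused}.

{Paused}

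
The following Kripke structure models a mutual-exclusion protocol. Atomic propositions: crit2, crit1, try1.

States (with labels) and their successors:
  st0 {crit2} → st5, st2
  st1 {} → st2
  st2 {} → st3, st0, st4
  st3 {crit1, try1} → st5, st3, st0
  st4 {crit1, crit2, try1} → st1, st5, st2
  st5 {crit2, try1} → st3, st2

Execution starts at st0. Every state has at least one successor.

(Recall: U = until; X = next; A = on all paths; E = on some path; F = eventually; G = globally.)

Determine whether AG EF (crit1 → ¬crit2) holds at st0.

States satisfying EF (crit1 → ¬crit2): {st0, st1, st2, st3, st4, st5}.
States satisfying AG EF (crit1 → ¬crit2): {st0, st1, st2, st3, st4, st5}.
Every state reachable from st0 satisfies EF (crit1 → ¬crit2).
st0 ∈ Sat(AG EF (crit1 → ¬crit2)).

Holds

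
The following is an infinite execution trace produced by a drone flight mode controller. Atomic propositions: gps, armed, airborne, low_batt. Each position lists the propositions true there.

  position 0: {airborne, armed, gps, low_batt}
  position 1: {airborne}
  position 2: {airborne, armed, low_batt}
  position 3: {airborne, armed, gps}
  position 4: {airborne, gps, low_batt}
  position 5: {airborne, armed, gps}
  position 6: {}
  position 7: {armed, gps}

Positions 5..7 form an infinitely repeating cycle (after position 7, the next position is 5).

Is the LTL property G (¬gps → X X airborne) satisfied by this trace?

Satisfied

¬gps → X X airborne holds at every position 0..7, and those are all positions ever visited, so G (¬gps → X X airborne) holds.
Positions where ¬gps holds: 1, 2, 6.
Check X X airborne at each: 1→ok, 2→ok, 6→ok.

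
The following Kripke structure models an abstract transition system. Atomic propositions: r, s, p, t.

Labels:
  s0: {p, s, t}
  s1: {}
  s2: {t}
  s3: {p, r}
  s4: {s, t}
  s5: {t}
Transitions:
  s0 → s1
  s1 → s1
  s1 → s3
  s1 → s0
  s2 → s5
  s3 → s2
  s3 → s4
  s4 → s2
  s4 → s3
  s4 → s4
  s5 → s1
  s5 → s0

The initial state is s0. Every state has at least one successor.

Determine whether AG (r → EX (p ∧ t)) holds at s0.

States satisfying r → EX (p ∧ t): {s0, s1, s2, s4, s5}.
States satisfying AG (r → EX (p ∧ t)): ∅.
s3 is reachable from s0 and violates r → EX (p ∧ t), so AG fails at s0.
s0 ∉ Sat(AG (r → EX (p ∧ t))).

Violated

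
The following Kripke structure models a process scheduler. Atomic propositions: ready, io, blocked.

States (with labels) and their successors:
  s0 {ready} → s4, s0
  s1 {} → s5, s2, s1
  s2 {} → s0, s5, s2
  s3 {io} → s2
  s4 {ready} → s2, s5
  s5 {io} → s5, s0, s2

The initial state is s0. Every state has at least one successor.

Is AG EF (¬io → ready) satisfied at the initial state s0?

Yes

States satisfying EF (¬io → ready): {s0, s1, s2, s3, s4, s5}.
States satisfying AG EF (¬io → ready): {s0, s1, s2, s3, s4, s5}.
Every state reachable from s0 satisfies EF (¬io → ready).
s0 ∈ Sat(AG EF (¬io → ready)).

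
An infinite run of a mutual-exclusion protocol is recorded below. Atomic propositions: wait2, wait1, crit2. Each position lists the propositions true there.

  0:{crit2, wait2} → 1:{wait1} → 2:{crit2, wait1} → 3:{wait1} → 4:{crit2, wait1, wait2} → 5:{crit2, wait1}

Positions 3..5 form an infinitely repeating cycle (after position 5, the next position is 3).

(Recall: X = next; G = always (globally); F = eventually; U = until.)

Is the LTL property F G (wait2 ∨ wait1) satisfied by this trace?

Yes

G (wait2 ∨ wait1) holds at position 0, which is reachable from 0, so F G (wait2 ∨ wait1) holds.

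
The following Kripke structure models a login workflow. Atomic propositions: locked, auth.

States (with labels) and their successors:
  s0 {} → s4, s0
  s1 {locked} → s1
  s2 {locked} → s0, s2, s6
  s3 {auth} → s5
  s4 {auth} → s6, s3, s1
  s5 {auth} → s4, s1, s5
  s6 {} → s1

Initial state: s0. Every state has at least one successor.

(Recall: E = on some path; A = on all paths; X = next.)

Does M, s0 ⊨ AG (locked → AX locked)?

Yes

States satisfying locked → AX locked: {s0, s1, s3, s4, s5, s6}.
States satisfying AG (locked → AX locked): {s0, s1, s3, s4, s5, s6}.
Every state reachable from s0 satisfies locked → AX locked.
s0 ∈ Sat(AG (locked → AX locked)).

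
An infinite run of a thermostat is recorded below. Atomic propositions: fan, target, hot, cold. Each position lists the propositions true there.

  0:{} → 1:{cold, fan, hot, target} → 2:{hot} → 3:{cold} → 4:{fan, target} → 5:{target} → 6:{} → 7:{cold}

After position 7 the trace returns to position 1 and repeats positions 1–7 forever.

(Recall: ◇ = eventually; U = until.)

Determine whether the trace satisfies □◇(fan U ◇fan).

◇(fan U ◇fan) holds at every position 0..7, and those are all positions ever visited, so □◇(fan U ◇fan) holds.

Yes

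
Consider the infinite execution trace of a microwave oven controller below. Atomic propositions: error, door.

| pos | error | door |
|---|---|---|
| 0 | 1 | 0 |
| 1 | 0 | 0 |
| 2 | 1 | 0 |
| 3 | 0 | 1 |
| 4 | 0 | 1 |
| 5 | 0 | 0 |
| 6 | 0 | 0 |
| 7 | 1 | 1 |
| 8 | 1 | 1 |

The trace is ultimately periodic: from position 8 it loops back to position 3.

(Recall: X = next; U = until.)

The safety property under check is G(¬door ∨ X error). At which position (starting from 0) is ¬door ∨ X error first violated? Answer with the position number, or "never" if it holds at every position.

Check ¬door ∨ X error at each position in order: 0 ✓, 1 ✓, 2 ✓.
At position 3 the labels are {door} and the next position 4 has {door}, so ¬door ∨ X error is false there. This is the first violation.

3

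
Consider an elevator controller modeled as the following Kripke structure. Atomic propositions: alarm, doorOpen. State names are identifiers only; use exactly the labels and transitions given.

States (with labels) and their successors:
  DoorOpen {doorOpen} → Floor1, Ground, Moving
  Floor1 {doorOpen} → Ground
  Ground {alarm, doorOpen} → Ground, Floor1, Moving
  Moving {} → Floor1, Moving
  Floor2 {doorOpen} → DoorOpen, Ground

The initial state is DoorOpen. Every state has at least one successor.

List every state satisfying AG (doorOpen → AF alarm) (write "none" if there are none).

{Floor1, Ground, Moving}

States satisfying doorOpen → AF alarm: {Floor1, Ground, Moving}.
States satisfying AG (doorOpen → AF alarm): {Floor1, Ground, Moving}.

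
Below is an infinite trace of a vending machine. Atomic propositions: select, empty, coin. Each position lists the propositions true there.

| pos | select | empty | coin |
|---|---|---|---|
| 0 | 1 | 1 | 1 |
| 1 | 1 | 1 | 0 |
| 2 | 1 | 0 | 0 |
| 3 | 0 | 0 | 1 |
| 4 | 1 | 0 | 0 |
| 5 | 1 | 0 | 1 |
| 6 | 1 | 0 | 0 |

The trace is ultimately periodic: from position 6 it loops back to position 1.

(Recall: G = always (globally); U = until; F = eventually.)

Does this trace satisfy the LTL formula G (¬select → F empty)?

Satisfied

¬select → F empty holds at every position 0..6, and those are all positions ever visited, so G (¬select → F empty) holds.
Positions where ¬select holds: 3.
Check F empty at each: 3→ok.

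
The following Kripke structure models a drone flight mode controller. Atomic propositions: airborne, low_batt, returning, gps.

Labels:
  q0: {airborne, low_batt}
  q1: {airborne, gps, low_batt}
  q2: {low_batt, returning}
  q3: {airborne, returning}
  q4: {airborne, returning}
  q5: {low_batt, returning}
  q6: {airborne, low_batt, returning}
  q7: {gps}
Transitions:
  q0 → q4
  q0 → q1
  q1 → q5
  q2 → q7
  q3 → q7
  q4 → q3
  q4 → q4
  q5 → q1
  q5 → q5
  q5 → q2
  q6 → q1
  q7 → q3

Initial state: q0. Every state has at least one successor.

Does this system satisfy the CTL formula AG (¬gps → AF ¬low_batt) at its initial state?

Does not hold

States satisfying ¬gps → AF ¬low_batt: {q1, q2, q3, q4, q7}.
States satisfying AG (¬gps → AF ¬low_batt): {q2, q3, q4, q7}.
q0 is reachable from q0 and violates ¬gps → AF ¬low_batt, so AG fails at q0.
q0 ∉ Sat(AG (¬gps → AF ¬low_batt)).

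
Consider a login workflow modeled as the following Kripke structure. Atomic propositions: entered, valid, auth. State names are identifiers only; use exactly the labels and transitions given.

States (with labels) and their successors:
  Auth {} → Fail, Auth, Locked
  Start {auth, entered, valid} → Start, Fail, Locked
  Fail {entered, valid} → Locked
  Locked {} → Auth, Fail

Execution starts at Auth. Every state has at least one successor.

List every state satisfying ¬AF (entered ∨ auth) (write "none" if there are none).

{Auth, Locked}

States satisfying entered ∨ auth: {Start, Fail}.
States satisfying AF (entered ∨ auth): {Start, Fail}.
States satisfying ¬AF (entered ∨ auth): {Auth, Locked}.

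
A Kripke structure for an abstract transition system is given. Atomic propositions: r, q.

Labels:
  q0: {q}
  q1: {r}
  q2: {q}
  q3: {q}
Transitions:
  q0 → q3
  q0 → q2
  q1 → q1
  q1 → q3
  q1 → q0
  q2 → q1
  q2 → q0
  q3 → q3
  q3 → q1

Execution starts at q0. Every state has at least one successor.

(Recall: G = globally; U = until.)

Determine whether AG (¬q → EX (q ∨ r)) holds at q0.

States satisfying ¬q → EX (q ∨ r): {q0, q1, q2, q3}.
States satisfying AG (¬q → EX (q ∨ r)): {q0, q1, q2, q3}.
Every state reachable from q0 satisfies ¬q → EX (q ∨ r).
q0 ∈ Sat(AG (¬q → EX (q ∨ r))).

Yes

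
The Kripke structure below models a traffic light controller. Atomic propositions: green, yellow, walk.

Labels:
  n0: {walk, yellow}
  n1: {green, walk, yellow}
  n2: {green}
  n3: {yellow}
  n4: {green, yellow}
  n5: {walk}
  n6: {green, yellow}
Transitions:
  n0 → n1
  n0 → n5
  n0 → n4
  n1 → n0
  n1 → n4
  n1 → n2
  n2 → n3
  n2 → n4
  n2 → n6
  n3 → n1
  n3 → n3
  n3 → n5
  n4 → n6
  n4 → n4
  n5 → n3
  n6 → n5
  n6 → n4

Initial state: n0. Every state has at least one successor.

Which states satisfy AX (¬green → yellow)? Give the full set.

{n1, n2, n4, n5}

States satisfying ¬green → yellow: {n0, n1, n2, n3, n4, n6}.
States satisfying AX (¬green → yellow): {n1, n2, n4, n5}.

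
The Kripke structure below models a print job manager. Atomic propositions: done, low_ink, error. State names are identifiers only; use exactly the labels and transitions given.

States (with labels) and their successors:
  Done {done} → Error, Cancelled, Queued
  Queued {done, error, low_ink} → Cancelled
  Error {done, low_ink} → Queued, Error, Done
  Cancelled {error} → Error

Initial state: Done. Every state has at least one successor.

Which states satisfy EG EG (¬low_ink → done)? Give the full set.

States satisfying EG (¬low_ink → done): {Done, Error}.
States satisfying EG EG (¬low_ink → done): {Done, Error}.

{Done, Error}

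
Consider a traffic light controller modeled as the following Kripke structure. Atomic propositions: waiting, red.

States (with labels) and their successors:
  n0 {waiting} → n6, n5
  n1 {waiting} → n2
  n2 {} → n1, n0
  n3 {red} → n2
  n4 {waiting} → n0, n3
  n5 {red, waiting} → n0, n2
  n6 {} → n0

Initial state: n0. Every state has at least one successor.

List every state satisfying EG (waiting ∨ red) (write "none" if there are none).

{n0, n4, n5}

States satisfying waiting ∨ red: {n0, n1, n3, n4, n5}.
States satisfying EG (waiting ∨ red): {n0, n4, n5}.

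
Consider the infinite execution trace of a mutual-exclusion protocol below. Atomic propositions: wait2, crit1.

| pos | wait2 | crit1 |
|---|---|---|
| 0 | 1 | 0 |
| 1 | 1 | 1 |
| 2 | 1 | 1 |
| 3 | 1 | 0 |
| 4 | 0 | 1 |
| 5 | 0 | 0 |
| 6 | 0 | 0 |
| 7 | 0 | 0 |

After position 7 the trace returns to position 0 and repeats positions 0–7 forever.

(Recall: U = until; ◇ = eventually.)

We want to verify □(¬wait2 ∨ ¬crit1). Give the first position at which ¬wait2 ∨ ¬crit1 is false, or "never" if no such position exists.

1

Check ¬wait2 ∨ ¬crit1 at each position in order: 0 ✓.
At position 1 the labels are {crit1, wait2}, so ¬wait2 ∨ ¬crit1 is false there. This is the first violation.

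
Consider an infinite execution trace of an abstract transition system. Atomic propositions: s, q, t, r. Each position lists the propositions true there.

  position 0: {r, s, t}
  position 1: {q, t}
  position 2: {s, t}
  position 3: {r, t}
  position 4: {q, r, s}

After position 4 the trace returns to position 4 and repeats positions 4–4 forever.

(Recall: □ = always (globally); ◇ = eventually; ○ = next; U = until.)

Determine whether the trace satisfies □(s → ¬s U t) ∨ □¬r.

No

s → ¬s U t must hold at every position from 0 onward. It fails at position 4, so □(s → ¬s U t) is false.
Positions where s holds: 0, 2, 4.
Check ¬s U t at each: 0→ok, 2→ok, 4→fails.
¬r must hold at every position from 0 onward. It fails at position 0, so □¬r is false.
At position 0: □(s → ¬s U t) is false; □¬r is false; so □(s → ¬s U t) ∨ □¬r is false.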